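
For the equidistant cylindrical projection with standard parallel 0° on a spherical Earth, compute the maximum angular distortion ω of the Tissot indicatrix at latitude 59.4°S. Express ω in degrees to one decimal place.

For the equirectangular projection with φ₀ = 0 (plate carrée), h = 1 along meridians and k = sec φ along parallels.
At 59.4°: h = 1.000, k = 1.964; principal scales a = 1.964, b = 1.000.
sin(ω/2) = (a − b)/(a + b) = 0.9645/2.964 = 0.3253, so ω = 2 arcsin(0.3253) ≈ 38.0°.

38.0°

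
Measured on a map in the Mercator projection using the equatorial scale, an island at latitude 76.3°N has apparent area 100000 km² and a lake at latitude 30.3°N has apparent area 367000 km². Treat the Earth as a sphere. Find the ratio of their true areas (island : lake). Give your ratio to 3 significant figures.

Since Mercator area scale is 1/cos²φ, the true area equals the apparent area multiplied by cos²φ.
True area of island: 100000 × cos²(76.3°) = 100000 × 0.05609 = 5609 km².
True area of lake: 367000 × cos²(30.3°) = 367000 × 0.7455 = 273600 km².
Ratio = 5609 / 273600 ≈ 0.0205.

0.0205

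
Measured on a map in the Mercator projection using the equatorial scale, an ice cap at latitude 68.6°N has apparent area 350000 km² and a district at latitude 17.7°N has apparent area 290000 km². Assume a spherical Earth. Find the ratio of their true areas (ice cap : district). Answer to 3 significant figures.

0.177

Mercator's areal exaggeration is sec²φ; hence true area = (apparent area) · cos²φ.
True area of ice cap: 350000 × cos²(68.6°) = 350000 × 0.1331 = 46600 km².
True area of district: 290000 × cos²(17.7°) = 290000 × 0.9076 = 263200 km².
Ratio = 46600 / 263200 ≈ 0.177.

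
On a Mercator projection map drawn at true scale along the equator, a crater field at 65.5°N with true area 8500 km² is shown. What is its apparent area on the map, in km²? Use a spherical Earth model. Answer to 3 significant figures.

49400 km²

The Mercator projection is conformal; its linear scale factor is the same in every direction and equals sec φ = 1/cos φ.
Areal scale = k² = sec²φ = 1/cos²(65.5°) = 1/0.4147² = 5.815.
Apparent area = 8500 × 5.815 ≈ 49400 km².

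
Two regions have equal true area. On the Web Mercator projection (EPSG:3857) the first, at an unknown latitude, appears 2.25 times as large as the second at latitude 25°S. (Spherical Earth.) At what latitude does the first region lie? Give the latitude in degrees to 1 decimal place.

52.8°

For equal true areas on Mercator, apparent areas scale as sec²φ, so the ratio is cos²φ₂ / cos²φ₁.
cos²φ₂ / cos²φ₁ = 2.25  ⇒  cos φ₁ = cos 25° / √2.25 = 0.9063/1.500 = 0.6042.
φ₁ = arccos(0.6042) ≈ 52.8°.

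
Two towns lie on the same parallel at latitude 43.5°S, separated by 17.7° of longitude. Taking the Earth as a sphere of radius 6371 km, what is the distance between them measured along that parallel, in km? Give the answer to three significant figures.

Arc length along a parallel = R cos φ · Δλ (with Δλ in radians).
= 6371 × cos 43.5° × (17.7° × π/180) = 6371 × 0.7254 × 0.3089 ≈ 1430 km.

1430 km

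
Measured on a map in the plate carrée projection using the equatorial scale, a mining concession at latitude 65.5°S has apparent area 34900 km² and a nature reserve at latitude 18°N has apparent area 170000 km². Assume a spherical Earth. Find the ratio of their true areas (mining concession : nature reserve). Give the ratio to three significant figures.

Plate carrée has h = 1 and k = sec φ, giving areal scale sec φ; true area = (apparent area) · cos φ.
True area of mining concession: 34900 × cos(65.5°) = 34900 × 0.4147 = 14470 km².
True area of nature reserve: 170000 × cos(18°) = 170000 × 0.9511 = 161700 km².
Ratio = 14470 / 161700 ≈ 0.0895.

0.0895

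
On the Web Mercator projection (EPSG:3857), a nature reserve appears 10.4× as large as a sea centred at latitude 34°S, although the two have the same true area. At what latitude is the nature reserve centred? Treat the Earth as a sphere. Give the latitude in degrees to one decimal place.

75.1°

Mercator areal scale is sec²φ, so apparent-area ratio = sec²φ₁ / sec²φ₂ = cos²φ₂ / cos²φ₁.
cos²φ₂ / cos²φ₁ = 10.4  ⇒  cos φ₁ = cos 34° / √10.4 = 0.8290/3.225 = 0.2571.
φ₁ = arccos(0.2571) ≈ 75.1°.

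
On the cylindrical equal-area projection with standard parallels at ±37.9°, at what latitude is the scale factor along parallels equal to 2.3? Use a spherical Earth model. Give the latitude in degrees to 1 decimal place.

For cylindrical equal-area with standard parallel φ₀, h = cos φ / cos φ₀ and k = cos φ₀ / cos φ, so h·k = 1.
k = cos φ₀ / cos φ = 2.3  ⇒  cos φ = cos 37.9° / 2.3 = 0.3431.
φ = arccos(0.3431) ≈ 69.9°.

69.9°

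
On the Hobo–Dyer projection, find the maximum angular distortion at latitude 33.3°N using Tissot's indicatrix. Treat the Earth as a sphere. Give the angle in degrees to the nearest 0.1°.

Hobo–Dyer is a cylindrical equal-area projection with standard parallels at ±37.5°. A cylindrical equal-area projection with standard parallel φ₀ has meridian scale h = cos φ / cos φ₀ and parallel scale k = cos φ₀ / cos φ (so areas are preserved, h·k = 1).
At 33.3°: h = 1.054, k = 0.9492; principal scales a = 1.054, b = 0.9492.
sin(ω/2) = (a − b)/(a + b) = 0.1043/2.003 = 0.05208, so ω = 2 arcsin(0.05208) ≈ 6.0°.

6.0°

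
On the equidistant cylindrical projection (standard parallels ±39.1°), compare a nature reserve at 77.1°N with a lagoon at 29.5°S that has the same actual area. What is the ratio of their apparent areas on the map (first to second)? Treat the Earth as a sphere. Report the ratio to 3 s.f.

The equidistant cylindrical projection with φ₀ = 39.1° has h = 1 (meridians true) and k = cos φ₀ / cos φ along parallels.
Areal scale at 77.1°: h·k = 1.000 × 3.476 = 3.476.
Areal scale at 29.5°: h·k = 1.000 × 0.8916 = 0.8916.
Ratio = 3.476/0.8916 ≈ 3.90.

3.90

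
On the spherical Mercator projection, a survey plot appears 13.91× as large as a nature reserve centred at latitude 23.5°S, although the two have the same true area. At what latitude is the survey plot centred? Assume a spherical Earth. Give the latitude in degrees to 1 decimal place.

Mercator areal scale is sec²φ, so apparent-area ratio = sec²φ₁ / sec²φ₂ = cos²φ₂ / cos²φ₁.
cos²φ₂ / cos²φ₁ = 13.91  ⇒  cos φ₁ = cos 23.5° / √13.91 = 0.9171/3.730 = 0.2459.
φ₁ = arccos(0.2459) ≈ 75.8°.

75.8°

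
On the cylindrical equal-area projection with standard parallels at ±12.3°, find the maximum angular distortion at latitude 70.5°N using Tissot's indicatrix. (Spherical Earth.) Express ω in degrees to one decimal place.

104.5°

For cylindrical equal-area with standard parallel φ₀, h = cos φ / cos φ₀ and k = cos φ₀ / cos φ, so h·k = 1.
At 70.5°: h = 0.3416, k = 2.927; principal scales a = 2.927, b = 0.3416.
sin(ω/2) = (a − b)/(a + b) = 2.585/3.269 = 0.7910, so ω = 2 arcsin(0.7910) ≈ 104.5°.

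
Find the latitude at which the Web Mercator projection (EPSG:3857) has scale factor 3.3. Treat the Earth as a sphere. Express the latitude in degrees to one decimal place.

72.4°

Mercator scale is k = sec φ = 1/cos φ.
1/cos φ = 3.3  ⇒  cos φ = 0.3030  ⇒  φ = arccos(0.3030) ≈ 72.4°.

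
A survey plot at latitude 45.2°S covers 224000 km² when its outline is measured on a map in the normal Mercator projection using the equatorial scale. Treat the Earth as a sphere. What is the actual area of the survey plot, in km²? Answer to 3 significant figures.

111000 km²

For Mercator, h = k = sec φ (a conformal cylindrical projection has a single point scale, 1/cos φ).
Areal scale = k² = sec²φ = 1/cos²(45.2°) = 1/0.7046² = 2.014.
True area = apparent / (areal scale) = 224000 / 2.014 ≈ 111000 km².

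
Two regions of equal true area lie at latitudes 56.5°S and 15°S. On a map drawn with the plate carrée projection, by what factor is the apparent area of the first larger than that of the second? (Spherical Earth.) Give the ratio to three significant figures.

1.75

In the plate carrée (x = Rλ, y = Rφ), meridians are true-scale (h = 1) and parallels are stretched by k = sec φ.
Areal scale at 56.5°: h·k = 1.000 × 1.812 = 1.812.
Areal scale at 15°: h·k = 1.000 × 1.035 = 1.035.
Ratio = 1.812/1.035 ≈ 1.75.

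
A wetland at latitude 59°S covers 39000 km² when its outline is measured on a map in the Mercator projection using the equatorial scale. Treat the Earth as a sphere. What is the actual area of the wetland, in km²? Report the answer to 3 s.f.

10300 km²

For Mercator, h = k = sec φ (a conformal cylindrical projection has a single point scale, 1/cos φ).
Areal scale = k² = sec²φ = 1/cos²(59°) = 1/0.5150² = 3.770.
True area = apparent / (areal scale) = 39000 / 3.770 ≈ 10300 km².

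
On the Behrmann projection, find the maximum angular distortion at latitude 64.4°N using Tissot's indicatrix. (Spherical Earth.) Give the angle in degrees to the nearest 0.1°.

73.9°

The Behrmann projection is cylindrical equal-area with φ₀ = 30°. Cylindrical equal-area (φ₀ = 30°): h = cos φ / cos 30° along meridians, k = cos 30° / cos φ along parallels; h·k = 1.
At 64.4°: h = 0.4989, k = 2.004; principal scales a = 2.004, b = 0.4989.
sin(ω/2) = (a − b)/(a + b) = 1.505/2.503 = 0.6014, so ω = 2 arcsin(0.6014) ≈ 73.9°.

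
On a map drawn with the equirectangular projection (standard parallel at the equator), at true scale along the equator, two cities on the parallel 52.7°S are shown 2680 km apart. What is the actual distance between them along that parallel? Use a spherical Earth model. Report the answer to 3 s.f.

1620 km

For the equirectangular projection with φ₀ = 0 (plate carrée), h = 1 along meridians and k = sec φ along parallels.
Along the parallel at 52.7°, map distances are exaggerated by k = sec 52.7° = 1.650.
True distance = 2680 / 1.650 = 2680 × cos 52.7° ≈ 1620 km.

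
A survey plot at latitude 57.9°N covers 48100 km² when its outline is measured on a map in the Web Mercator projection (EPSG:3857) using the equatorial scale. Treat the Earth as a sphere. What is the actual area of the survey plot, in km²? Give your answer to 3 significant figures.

13600 km²

Mercator is conformal, so the point scale is isotropic: h = k = sec φ = 1/cos φ.
Areal scale = k² = sec²φ = 1/cos²(57.9°) = 1/0.5314² = 3.541.
True area = apparent / (areal scale) = 48100 / 3.541 ≈ 13600 km².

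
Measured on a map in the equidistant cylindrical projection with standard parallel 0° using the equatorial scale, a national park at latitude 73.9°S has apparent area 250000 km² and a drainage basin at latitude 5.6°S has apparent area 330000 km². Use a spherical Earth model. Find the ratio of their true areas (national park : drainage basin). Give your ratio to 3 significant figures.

0.211

Plate carrée has h = 1 and k = sec φ, giving areal scale sec φ; true area = (apparent area) · cos φ.
True area of national park: 250000 × cos(73.9°) = 250000 × 0.2773 = 69330 km².
True area of drainage basin: 330000 × cos(5.6°) = 330000 × 0.9952 = 328400 km².
Ratio = 69330 / 328400 ≈ 0.211.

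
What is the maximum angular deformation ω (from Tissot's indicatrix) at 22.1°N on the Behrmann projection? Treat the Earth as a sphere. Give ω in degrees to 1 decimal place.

The Behrmann projection is cylindrical equal-area with φ₀ = 30°. A cylindrical equal-area projection with standard parallel φ₀ has meridian scale h = cos φ / cos φ₀ and parallel scale k = cos φ₀ / cos φ (so areas are preserved, h·k = 1).
At 22.1°: h = 1.070, k = 0.9347; principal scales a = 1.070, b = 0.9347.
sin(ω/2) = (a − b)/(a + b) = 0.1352/2.005 = 0.06743, so ω = 2 arcsin(0.06743) ≈ 7.7°.

7.7°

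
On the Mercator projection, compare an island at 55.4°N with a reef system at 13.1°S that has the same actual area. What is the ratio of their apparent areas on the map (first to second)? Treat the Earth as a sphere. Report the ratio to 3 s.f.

2.94

On Mercator, area is exaggerated by sec²φ = 1/cos²φ.
At 55.4°: sec²(55.4°) = 1/0.5678² = 3.101.
At 13.1°: sec²(13.1°) = 1/0.9740² = 1.054.
Ratio = 3.101/1.054 = cos²(13.1°)/cos²(55.4°) ≈ 2.94.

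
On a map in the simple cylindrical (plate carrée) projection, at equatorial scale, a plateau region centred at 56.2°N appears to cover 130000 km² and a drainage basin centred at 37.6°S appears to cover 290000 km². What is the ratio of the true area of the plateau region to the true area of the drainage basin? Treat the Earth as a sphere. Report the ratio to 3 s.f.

0.315

On the plate carrée, areal scale = h·k = 1 × sec φ, so true area = apparent × cos φ.
True area of plateau region: 130000 × cos(56.2°) = 130000 × 0.5563 = 72320 km².
True area of drainage basin: 290000 × cos(37.6°) = 290000 × 0.7923 = 229800 km².
Ratio = 72320 / 229800 ≈ 0.315.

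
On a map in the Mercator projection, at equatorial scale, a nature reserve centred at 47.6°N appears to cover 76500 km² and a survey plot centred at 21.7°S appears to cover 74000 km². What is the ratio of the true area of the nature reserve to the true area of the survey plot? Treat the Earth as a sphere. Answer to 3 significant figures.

0.544

On Mercator the areal scale is sec²φ, so true area = apparent × cos²φ.
True area of nature reserve: 76500 × cos²(47.6°) = 76500 × 0.4547 = 34780 km².
True area of survey plot: 74000 × cos²(21.7°) = 74000 × 0.8633 = 63880 km².
Ratio = 34780 / 63880 ≈ 0.544.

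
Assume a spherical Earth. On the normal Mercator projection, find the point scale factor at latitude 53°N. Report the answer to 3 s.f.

1.66

Mercator is conformal, so the point scale is isotropic: h = k = sec φ = 1/cos φ.
k = 1/cos 53° = 1/0.6018 = 1.662.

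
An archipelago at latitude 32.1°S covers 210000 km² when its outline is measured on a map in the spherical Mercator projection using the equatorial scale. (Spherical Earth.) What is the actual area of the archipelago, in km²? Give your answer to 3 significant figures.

151000 km²

For Mercator, h = k = sec φ (a conformal cylindrical projection has a single point scale, 1/cos φ).
Areal scale = k² = sec²φ = 1/cos²(32.1°) = 1/0.8471² = 1.394.
True area = apparent / (areal scale) = 210000 / 1.394 ≈ 151000 km².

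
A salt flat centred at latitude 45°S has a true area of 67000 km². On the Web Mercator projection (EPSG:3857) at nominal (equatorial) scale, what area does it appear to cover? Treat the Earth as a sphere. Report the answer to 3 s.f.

134000 km²

The Mercator projection is conformal; its linear scale factor is the same in every direction and equals sec φ = 1/cos φ.
Areal scale = k² = sec²φ = 1/cos²(45°) = 1/0.7071² = 2.000.
Apparent area = 67000 × 2.000 ≈ 134000 km².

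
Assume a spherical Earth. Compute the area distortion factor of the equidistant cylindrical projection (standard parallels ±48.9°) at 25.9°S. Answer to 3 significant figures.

With standard parallel φ₀ = 48.9°, the equirectangular projection gives x = Rλ cos φ₀, y = Rφ, so h = 1 and k = cos 48.9° / cos φ.
Areal scale = h·k = 1 × cos φ₀ / cos φ; at 25.9°, h = 1.000, k = 0.7308, so h·k = 0.7308.

0.731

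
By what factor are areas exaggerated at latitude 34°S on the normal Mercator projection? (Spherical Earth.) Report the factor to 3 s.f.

1.45

Mercator is conformal, so the point scale is isotropic: h = k = sec φ = 1/cos φ.
Areal scale = k² = sec²φ = 1/cos²(34°) = 1/0.8290² = 1.455.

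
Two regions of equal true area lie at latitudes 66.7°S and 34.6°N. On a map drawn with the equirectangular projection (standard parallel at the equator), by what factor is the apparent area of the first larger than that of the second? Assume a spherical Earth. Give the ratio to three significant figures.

2.08

Plate carrée maps x = Rλ, y = Rφ. The meridian scale is h = 1 and the parallel scale is k = 1/cos φ = sec φ.
Areal scale at 66.7°: h·k = 1.000 × 2.528 = 2.528.
Areal scale at 34.6°: h·k = 1.000 × 1.215 = 1.215.
Ratio = 2.528/1.215 ≈ 2.08.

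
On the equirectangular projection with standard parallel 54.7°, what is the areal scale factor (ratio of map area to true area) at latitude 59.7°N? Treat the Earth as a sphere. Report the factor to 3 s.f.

The equidistant cylindrical projection with φ₀ = 54.7° has h = 1 (meridians true) and k = cos φ₀ / cos φ along parallels.
Areal scale = h·k = 1 × cos φ₀ / cos φ; at 59.7°, h = 1.000, k = 1.145, so h·k = 1.145.

1.15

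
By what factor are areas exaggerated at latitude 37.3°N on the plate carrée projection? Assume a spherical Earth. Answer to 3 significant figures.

1.26

For the equirectangular projection with φ₀ = 0 (plate carrée), h = 1 along meridians and k = sec φ along parallels.
Areal scale = h·k = 1 × sec φ; at 37.3°, h = 1.000, k = 1.257, so h·k = 1.257.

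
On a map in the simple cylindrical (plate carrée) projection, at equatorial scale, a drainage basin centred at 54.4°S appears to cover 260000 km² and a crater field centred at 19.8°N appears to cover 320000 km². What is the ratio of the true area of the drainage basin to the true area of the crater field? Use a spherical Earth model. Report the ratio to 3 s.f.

0.503

Plate carrée has h = 1 and k = sec φ, giving areal scale sec φ; true area = (apparent area) · cos φ.
True area of drainage basin: 260000 × cos(54.4°) = 260000 × 0.5821 = 151400 km².
True area of crater field: 320000 × cos(19.8°) = 320000 × 0.9409 = 301100 km².
Ratio = 151400 / 301100 ≈ 0.503.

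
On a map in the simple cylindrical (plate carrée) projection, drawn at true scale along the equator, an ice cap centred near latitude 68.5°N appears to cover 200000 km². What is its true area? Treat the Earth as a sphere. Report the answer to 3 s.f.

73300 km²

For the equirectangular projection with φ₀ = 0 (plate carrée), h = 1 along meridians and k = sec φ along parallels.
Areal scale = h·k = 1 × sec φ; at 68.5°, h = 1.000, k = 2.729, so h·k = 2.729.
True area = apparent / (areal scale) = 200000 / 2.729 ≈ 73300 km².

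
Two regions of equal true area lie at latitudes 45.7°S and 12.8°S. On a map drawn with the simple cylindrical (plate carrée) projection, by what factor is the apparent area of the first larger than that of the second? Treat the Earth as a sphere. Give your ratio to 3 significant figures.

In the plate carrée (x = Rλ, y = Rφ), meridians are true-scale (h = 1) and parallels are stretched by k = sec φ.
Areal scale at 45.7°: h·k = 1.000 × 1.432 = 1.432.
Areal scale at 12.8°: h·k = 1.000 × 1.025 = 1.025.
Ratio = 1.432/1.025 ≈ 1.40.

1.40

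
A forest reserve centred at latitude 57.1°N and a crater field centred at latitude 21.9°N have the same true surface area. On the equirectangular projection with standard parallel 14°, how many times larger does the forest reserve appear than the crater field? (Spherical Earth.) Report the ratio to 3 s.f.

1.71

In the equirectangular projection with standard parallel φ₀ = 14° (x = Rλ cos φ₀, y = Rφ), meridians are true-scale (h = 1) and the parallel scale is k = cos φ₀ / cos φ.
Areal scale at 57.1°: h·k = 1.000 × 1.786 = 1.786.
Areal scale at 21.9°: h·k = 1.000 × 1.046 = 1.046.
Ratio = 1.786/1.046 ≈ 1.71.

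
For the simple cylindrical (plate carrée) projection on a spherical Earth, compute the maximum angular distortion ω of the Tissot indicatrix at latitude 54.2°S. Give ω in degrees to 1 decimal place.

For the equirectangular projection with φ₀ = 0 (plate carrée), h = 1 along meridians and k = sec φ along parallels.
At 54.2°: h = 1.000, k = 1.710; principal scales a = 1.710, b = 1.000.
sin(ω/2) = (a − b)/(a + b) = 0.7095/2.710 = 0.2619, so ω = 2 arcsin(0.2619) ≈ 30.4°.

30.4°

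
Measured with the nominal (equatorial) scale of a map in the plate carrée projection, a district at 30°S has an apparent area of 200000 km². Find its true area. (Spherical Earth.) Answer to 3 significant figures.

For the equirectangular projection with φ₀ = 0 (plate carrée), h = 1 along meridians and k = sec φ along parallels.
Areal scale = h·k = 1 × sec φ; at 30°, h = 1.000, k = 1.155, so h·k = 1.155.
True area = apparent / (areal scale) = 200000 / 1.155 ≈ 173000 km².

173000 km²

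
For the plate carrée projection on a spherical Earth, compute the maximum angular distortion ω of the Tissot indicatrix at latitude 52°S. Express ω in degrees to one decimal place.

For the equirectangular projection with φ₀ = 0 (plate carrée), h = 1 along meridians and k = sec φ along parallels.
At 52°: h = 1.000, k = 1.624; principal scales a = 1.624, b = 1.000.
sin(ω/2) = (a − b)/(a + b) = 0.6243/2.624 = 0.2379, so ω = 2 arcsin(0.2379) ≈ 27.5°.

27.5°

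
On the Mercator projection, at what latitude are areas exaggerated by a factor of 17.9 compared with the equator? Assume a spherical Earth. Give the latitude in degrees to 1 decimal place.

76.3°

Mercator areal scale is sec²φ.
sec²φ = 17.9  ⇒  cos²φ = 0.05587  ⇒  cos φ = 0.2364.
φ = arccos(0.2364) ≈ 76.3°.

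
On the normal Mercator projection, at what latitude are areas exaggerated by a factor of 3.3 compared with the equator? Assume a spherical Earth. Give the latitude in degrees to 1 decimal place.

Mercator areal scale is sec²φ.
sec²φ = 3.3  ⇒  cos²φ = 0.3030  ⇒  cos φ = 0.5505.
φ = arccos(0.5505) ≈ 56.6°.

56.6°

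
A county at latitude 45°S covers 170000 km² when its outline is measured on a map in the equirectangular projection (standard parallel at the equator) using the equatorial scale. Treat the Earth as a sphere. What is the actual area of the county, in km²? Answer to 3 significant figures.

In the plate carrée (x = Rλ, y = Rφ), meridians are true-scale (h = 1) and parallels are stretched by k = sec φ.
Areal scale = h·k = 1 × sec φ; at 45°, h = 1.000, k = 1.414, so h·k = 1.414.
True area = apparent / (areal scale) = 170000 / 1.414 ≈ 120000 km².

120000 km²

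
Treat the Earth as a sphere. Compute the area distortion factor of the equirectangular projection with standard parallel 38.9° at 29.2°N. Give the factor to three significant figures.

With standard parallel φ₀ = 38.9°, the equirectangular projection gives x = Rλ cos φ₀, y = Rφ, so h = 1 and k = cos 38.9° / cos φ.
Areal scale = h·k = 1 × cos φ₀ / cos φ; at 29.2°, h = 1.000, k = 0.8915, so h·k = 0.8915.

0.892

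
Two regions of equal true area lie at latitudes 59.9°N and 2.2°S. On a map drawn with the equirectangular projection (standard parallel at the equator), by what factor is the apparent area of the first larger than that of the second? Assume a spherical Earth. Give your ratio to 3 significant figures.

For the equirectangular projection with φ₀ = 0 (plate carrée), h = 1 along meridians and k = sec φ along parallels.
Areal scale at 59.9°: h·k = 1.000 × 1.994 = 1.994.
Areal scale at 2.2°: h·k = 1.000 × 1.001 = 1.001.
Ratio = 1.994/1.001 ≈ 1.99.

1.99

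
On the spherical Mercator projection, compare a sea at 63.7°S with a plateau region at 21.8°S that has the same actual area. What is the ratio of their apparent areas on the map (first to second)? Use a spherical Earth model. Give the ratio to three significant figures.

4.39

Mercator areal scale is sec²φ.
At 63.7°: sec²(63.7°) = 1/0.4431² = 5.094.
At 21.8°: sec²(21.8°) = 1/0.9285² = 1.160.
Ratio = 5.094/1.160 = cos²(21.8°)/cos²(63.7°) ≈ 4.39.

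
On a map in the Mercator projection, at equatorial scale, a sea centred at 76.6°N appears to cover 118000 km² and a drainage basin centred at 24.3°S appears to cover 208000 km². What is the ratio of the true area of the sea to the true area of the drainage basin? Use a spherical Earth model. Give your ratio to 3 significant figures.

On Mercator the areal scale is sec²φ, so true area = apparent × cos²φ.
True area of sea: 118000 × cos²(76.6°) = 118000 × 0.05371 = 6337 km².
True area of drainage basin: 208000 × cos²(24.3°) = 208000 × 0.8307 = 172800 km².
Ratio = 6337 / 172800 ≈ 0.0367.

0.0367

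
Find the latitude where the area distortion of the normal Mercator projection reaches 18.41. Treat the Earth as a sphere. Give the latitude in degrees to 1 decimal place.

76.5°

Mercator areal scale is sec²φ.
sec²φ = 18.41  ⇒  cos²φ = 0.05432  ⇒  cos φ = 0.2331.
φ = arccos(0.2331) ≈ 76.5°.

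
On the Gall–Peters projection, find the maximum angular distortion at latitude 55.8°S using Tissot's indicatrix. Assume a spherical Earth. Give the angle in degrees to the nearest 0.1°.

Gall–Peters is a cylindrical equal-area projection with standard parallels at ±45°. For cylindrical equal-area with standard parallel φ₀, h = cos φ / cos φ₀ and k = cos φ₀ / cos φ, so h·k = 1.
At 55.8°: h = 0.7949, k = 1.258; principal scales a = 1.258, b = 0.7949.
sin(ω/2) = (a − b)/(a + b) = 0.4631/2.053 = 0.2256, so ω = 2 arcsin(0.2256) ≈ 26.1°.

26.1°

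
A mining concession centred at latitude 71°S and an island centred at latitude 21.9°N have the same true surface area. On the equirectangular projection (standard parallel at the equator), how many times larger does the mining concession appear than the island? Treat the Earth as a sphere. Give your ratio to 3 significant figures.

Plate carrée maps x = Rλ, y = Rφ. The meridian scale is h = 1 and the parallel scale is k = 1/cos φ = sec φ.
Areal scale at 71°: h·k = 1.000 × 3.072 = 3.072.
Areal scale at 21.9°: h·k = 1.000 × 1.078 = 1.078.
Ratio = 3.072/1.078 ≈ 2.85.

2.85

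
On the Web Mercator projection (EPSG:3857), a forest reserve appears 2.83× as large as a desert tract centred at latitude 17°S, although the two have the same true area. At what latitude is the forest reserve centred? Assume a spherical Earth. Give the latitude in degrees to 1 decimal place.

55.4°

For equal true areas on Mercator, apparent areas scale as sec²φ, so the ratio is cos²φ₂ / cos²φ₁.
cos²φ₂ / cos²φ₁ = 2.83  ⇒  cos φ₁ = cos 17° / √2.83 = 0.9563/1.682 = 0.5685.
φ₁ = arccos(0.5685) ≈ 55.4°.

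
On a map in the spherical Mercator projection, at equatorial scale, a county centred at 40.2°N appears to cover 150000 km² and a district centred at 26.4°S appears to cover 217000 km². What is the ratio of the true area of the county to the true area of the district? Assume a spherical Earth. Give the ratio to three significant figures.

0.503

On Mercator the areal scale is sec²φ, so true area = apparent × cos²φ.
True area of county: 150000 × cos²(40.2°) = 150000 × 0.5834 = 87510 km².
True area of district: 217000 × cos²(26.4°) = 217000 × 0.8023 = 174100 km².
Ratio = 87510 / 174100 ≈ 0.503.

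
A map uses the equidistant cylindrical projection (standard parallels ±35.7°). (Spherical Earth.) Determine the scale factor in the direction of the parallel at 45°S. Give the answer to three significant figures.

The equidistant cylindrical projection with φ₀ = 35.7° has h = 1 (meridians true) and k = cos φ₀ / cos φ along parallels.
k = cos 35.7° / cos 45° = 0.8121/0.7071 = 1.148.

1.15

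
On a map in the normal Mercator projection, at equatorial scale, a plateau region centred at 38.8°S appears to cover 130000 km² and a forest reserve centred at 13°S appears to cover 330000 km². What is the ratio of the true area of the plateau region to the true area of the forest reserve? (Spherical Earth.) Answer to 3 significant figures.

Mercator's areal exaggeration is sec²φ; hence true area = (apparent area) · cos²φ.
True area of plateau region: 130000 × cos²(38.8°) = 130000 × 0.6074 = 78960 km².
True area of forest reserve: 330000 × cos²(13°) = 330000 × 0.9494 = 313300 km².
Ratio = 78960 / 313300 ≈ 0.252.

0.252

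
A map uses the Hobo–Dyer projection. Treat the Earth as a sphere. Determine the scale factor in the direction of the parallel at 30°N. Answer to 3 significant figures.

Hobo–Dyer is a cylindrical equal-area projection with standard parallels at ±37.5°. A cylindrical equal-area projection with standard parallel φ₀ has meridian scale h = cos φ / cos φ₀ and parallel scale k = cos φ₀ / cos φ (so areas are preserved, h·k = 1).
k = cos 37.5° / cos 30° = 0.7934/0.8660 = 0.9161.

0.916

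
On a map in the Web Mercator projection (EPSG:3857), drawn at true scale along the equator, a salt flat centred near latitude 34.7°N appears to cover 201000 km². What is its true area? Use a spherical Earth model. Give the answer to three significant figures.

136000 km²

The Mercator projection is conformal; its linear scale factor is the same in every direction and equals sec φ = 1/cos φ.
Areal scale = k² = sec²φ = 1/cos²(34.7°) = 1/0.8221² = 1.479.
True area = apparent / (areal scale) = 201000 / 1.479 ≈ 136000 km².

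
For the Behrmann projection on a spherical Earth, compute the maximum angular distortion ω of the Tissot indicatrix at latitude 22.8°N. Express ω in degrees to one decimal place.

The Behrmann projection is cylindrical equal-area with φ₀ = 30°. A cylindrical equal-area projection with standard parallel φ₀ has meridian scale h = cos φ / cos φ₀ and parallel scale k = cos φ₀ / cos φ (so areas are preserved, h·k = 1).
At 22.8°: h = 1.064, k = 0.9394; principal scales a = 1.064, b = 0.9394.
sin(ω/2) = (a − b)/(a + b) = 0.1250/2.004 = 0.06240, so ω = 2 arcsin(0.06240) ≈ 7.2°.

7.2°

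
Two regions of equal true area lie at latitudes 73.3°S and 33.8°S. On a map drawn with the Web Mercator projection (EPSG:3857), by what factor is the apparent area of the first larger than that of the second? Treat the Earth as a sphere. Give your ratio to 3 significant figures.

8.36

Mercator areal scale is sec²φ.
At 73.3°: sec²(73.3°) = 1/0.2874² = 12.11.
At 33.8°: sec²(33.8°) = 1/0.8310² = 1.448.
Ratio = 12.11/1.448 = cos²(33.8°)/cos²(73.3°) ≈ 8.36.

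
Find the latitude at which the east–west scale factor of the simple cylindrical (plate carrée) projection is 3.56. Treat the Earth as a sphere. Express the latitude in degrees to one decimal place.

73.7°

Plate carrée: h = 1, k = sec φ along parallels.
sec φ = 3.56  ⇒  cos φ = 0.2809  ⇒  φ ≈ 73.7°.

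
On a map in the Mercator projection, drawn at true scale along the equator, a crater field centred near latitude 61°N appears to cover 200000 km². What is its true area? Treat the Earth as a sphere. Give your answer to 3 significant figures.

47000 km²

Mercator is conformal, so the point scale is isotropic: h = k = sec φ = 1/cos φ.
Areal scale = k² = sec²φ = 1/cos²(61°) = 1/0.4848² = 4.255.
True area = apparent / (areal scale) = 200000 / 4.255 ≈ 47000 km².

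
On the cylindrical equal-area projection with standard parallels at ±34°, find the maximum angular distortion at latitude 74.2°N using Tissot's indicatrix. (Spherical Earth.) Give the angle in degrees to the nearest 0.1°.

A cylindrical equal-area projection with standard parallel φ₀ has meridian scale h = cos φ / cos φ₀ and parallel scale k = cos φ₀ / cos φ (so areas are preserved, h·k = 1).
At 74.2°: h = 0.3284, k = 3.045; principal scales a = 3.045, b = 0.3284.
sin(ω/2) = (a − b)/(a + b) = 2.716/3.373 = 0.8053, so ω = 2 arcsin(0.8053) ≈ 107.3°.

107.3°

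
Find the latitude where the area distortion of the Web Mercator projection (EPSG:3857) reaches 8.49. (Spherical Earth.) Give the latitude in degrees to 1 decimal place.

Mercator areal scale is sec²φ.
sec²φ = 8.49  ⇒  cos²φ = 0.1178  ⇒  cos φ = 0.3432.
φ = arccos(0.3432) ≈ 69.9°.

69.9°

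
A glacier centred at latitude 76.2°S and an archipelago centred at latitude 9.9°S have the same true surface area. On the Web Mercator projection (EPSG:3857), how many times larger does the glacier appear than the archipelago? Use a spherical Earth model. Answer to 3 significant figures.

On Mercator, area is exaggerated by sec²φ = 1/cos²φ.
At 76.2°: sec²(76.2°) = 1/0.2385² = 17.58.
At 9.9°: sec²(9.9°) = 1/0.9851² = 1.030.
Ratio = 17.58/1.030 = cos²(9.9°)/cos²(76.2°) ≈ 17.1.

17.1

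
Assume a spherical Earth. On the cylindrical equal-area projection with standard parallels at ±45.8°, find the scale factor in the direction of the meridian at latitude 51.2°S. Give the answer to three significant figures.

For cylindrical equal-area with standard parallel φ₀, h = cos φ / cos φ₀ and k = cos φ₀ / cos φ, so h·k = 1.
h = cos 51.2° / cos 45.8° = 0.6266/0.6972 = 0.8988.

0.899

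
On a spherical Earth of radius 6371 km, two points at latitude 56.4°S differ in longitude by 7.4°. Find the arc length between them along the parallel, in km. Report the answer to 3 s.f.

Arc length along a parallel = R cos φ · Δλ (with Δλ in radians).
= 6371 × cos 56.4° × (7.4° × π/180) = 6371 × 0.5534 × 0.1292 ≈ 455 km.

455 km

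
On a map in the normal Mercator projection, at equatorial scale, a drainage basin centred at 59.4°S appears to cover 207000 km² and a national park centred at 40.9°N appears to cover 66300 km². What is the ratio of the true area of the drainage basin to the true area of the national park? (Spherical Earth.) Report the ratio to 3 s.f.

1.42

Since Mercator area scale is 1/cos²φ, the true area equals the apparent area multiplied by cos²φ.
True area of drainage basin: 207000 × cos²(59.4°) = 207000 × 0.2591 = 53640 km².
True area of national park: 66300 × cos²(40.9°) = 66300 × 0.5713 = 37880 km².
Ratio = 53640 / 37880 ≈ 1.42.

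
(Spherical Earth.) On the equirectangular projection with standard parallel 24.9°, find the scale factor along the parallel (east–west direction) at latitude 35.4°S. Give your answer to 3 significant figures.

1.11

In the equirectangular projection with standard parallel φ₀ = 24.9° (x = Rλ cos φ₀, y = Rφ), meridians are true-scale (h = 1) and the parallel scale is k = cos φ₀ / cos φ.
k = cos 24.9° / cos 35.4° = 0.9070/0.8151 = 1.113.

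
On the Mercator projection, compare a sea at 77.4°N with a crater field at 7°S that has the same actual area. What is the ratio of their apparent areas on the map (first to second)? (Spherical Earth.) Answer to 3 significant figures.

20.7

Mercator is conformal with k = sec φ, so areal scale = k² = sec²φ.
At 77.4°: sec²(77.4°) = 1/0.2181² = 21.01.
At 7°: sec²(7°) = 1/0.9925² = 1.015.
Ratio = 21.01/1.015 = cos²(7°)/cos²(77.4°) ≈ 20.7.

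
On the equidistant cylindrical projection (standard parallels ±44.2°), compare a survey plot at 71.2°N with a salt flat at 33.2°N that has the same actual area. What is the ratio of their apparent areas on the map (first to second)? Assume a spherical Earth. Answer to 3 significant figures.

2.60

In the equirectangular projection with standard parallel φ₀ = 44.2° (x = Rλ cos φ₀, y = Rφ), meridians are true-scale (h = 1) and the parallel scale is k = cos φ₀ / cos φ.
Areal scale at 71.2°: h·k = 1.000 × 2.225 = 2.225.
Areal scale at 33.2°: h·k = 1.000 × 0.8568 = 0.8568.
Ratio = 2.225/0.8568 ≈ 2.60.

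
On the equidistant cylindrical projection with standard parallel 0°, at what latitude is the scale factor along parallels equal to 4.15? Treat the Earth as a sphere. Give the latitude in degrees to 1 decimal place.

76.1°

Plate carrée: h = 1, k = sec φ along parallels.
sec φ = 4.15  ⇒  cos φ = 0.2410  ⇒  φ ≈ 76.1°.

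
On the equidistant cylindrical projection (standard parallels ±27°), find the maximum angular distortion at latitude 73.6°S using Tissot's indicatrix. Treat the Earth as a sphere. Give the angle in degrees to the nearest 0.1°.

62.5°

The equidistant cylindrical projection with φ₀ = 27° has h = 1 (meridians true) and k = cos φ₀ / cos φ along parallels.
At 73.6°: h = 1.000, k = 3.156; principal scales a = 3.156, b = 1.000.
sin(ω/2) = (a − b)/(a + b) = 2.156/4.156 = 0.5187, so ω = 2 arcsin(0.5187) ≈ 62.5°.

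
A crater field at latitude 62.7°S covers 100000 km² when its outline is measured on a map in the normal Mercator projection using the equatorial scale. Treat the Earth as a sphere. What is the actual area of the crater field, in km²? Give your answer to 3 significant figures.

For Mercator, h = k = sec φ (a conformal cylindrical projection has a single point scale, 1/cos φ).
Areal scale = k² = sec²φ = 1/cos²(62.7°) = 1/0.4586² = 4.754.
True area = apparent / (areal scale) = 100000 / 4.754 ≈ 21000 km².

21000 km²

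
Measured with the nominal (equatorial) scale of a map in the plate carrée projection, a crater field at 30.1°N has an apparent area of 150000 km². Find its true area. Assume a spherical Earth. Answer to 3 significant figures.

130000 km²

Plate carrée maps x = Rλ, y = Rφ. The meridian scale is h = 1 and the parallel scale is k = 1/cos φ = sec φ.
Areal scale = h·k = 1 × sec φ; at 30.1°, h = 1.000, k = 1.156, so h·k = 1.156.
True area = apparent / (areal scale) = 150000 / 1.156 ≈ 130000 km².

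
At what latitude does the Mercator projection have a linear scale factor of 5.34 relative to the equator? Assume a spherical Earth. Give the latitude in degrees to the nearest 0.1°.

79.2°

Mercator scale is k = sec φ = 1/cos φ.
1/cos φ = 5.34  ⇒  cos φ = 0.1873  ⇒  φ = arccos(0.1873) ≈ 79.2°.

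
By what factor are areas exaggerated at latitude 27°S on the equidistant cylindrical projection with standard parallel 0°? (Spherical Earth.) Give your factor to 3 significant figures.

1.12

Plate carrée maps x = Rλ, y = Rφ. The meridian scale is h = 1 and the parallel scale is k = 1/cos φ = sec φ.
Areal scale = h·k = 1 × sec φ; at 27°, h = 1.000, k = 1.122, so h·k = 1.122.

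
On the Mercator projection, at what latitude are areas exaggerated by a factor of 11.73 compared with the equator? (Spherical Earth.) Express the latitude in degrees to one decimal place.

73.0°

Mercator areal scale is sec²φ.
sec²φ = 11.73  ⇒  cos²φ = 0.08525  ⇒  cos φ = 0.2920.
φ = arccos(0.2920) ≈ 73.0°.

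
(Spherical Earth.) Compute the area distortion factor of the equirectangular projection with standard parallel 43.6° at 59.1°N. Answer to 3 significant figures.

In the equirectangular projection with standard parallel φ₀ = 43.6° (x = Rλ cos φ₀, y = Rφ), meridians are true-scale (h = 1) and the parallel scale is k = cos φ₀ / cos φ.
Areal scale = h·k = 1 × cos φ₀ / cos φ; at 59.1°, h = 1.000, k = 1.410, so h·k = 1.410.

1.41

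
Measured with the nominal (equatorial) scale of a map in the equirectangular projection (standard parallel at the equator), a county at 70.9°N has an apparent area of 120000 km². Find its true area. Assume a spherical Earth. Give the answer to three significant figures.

39300 km²

Plate carrée maps x = Rλ, y = Rφ. The meridian scale is h = 1 and the parallel scale is k = 1/cos φ = sec φ.
Areal scale = h·k = 1 × sec φ; at 70.9°, h = 1.000, k = 3.056, so h·k = 3.056.
True area = apparent / (areal scale) = 120000 / 3.056 ≈ 39300 km².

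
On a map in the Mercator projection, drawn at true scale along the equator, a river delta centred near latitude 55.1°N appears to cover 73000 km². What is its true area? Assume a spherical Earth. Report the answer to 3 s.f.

23900 km²

The Mercator projection is conformal; its linear scale factor is the same in every direction and equals sec φ = 1/cos φ.
Areal scale = k² = sec²φ = 1/cos²(55.1°) = 1/0.5721² = 3.055.
True area = apparent / (areal scale) = 73000 / 3.055 ≈ 23900 km².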